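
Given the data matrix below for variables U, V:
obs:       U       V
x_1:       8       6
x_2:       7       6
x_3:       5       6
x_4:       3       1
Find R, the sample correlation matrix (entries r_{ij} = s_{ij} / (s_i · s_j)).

Step 1 — column means:
  mean(U) = (8 + 7 + 5 + 3) / 4 = 23/4 = 5.75
  mean(V) = (6 + 6 + 6 + 1) / 4 = 19/4 = 4.75

Step 2 — sample variances and covariances s[i,j] = (1/(n-1)) · Σ_k (x_{k,i} - mean_i) · (x_{k,j} - mean_j), with n-1 = 3:
  s[U,U] = ((2.25)·(2.25) + (1.25)·(1.25) + (-0.75)·(-0.75) + (-2.75)·(-2.75)) / 3 = 14.75/3 = 4.9167
  s[U,V] = ((2.25)·(1.25) + (1.25)·(1.25) + (-0.75)·(1.25) + (-2.75)·(-3.75)) / 3 = 13.75/3 = 4.5833
  s[V,V] = ((1.25)·(1.25) + (1.25)·(1.25) + (1.25)·(1.25) + (-3.75)·(-3.75)) / 3 = 18.75/3 = 6.25
  Sample standard deviations s_i = √(s[i,i]):
  s(U) = √(4.9167) = 2.2174
  s(V) = √(6.25) = 2.5

Step 3 — r_{ij} = s_{ij} / (s_i · s_j):
  r[U,U] = 1 (diagonal).
  r[U,V] = 4.5833 / (2.2174 · 2.5) = 4.5833 / 5.5434 = 0.8268
  r[V,V] = 1 (diagonal).

R is symmetric with unit diagonal. Assembling:

R = [[1, 0.8268],
 [0.8268, 1]]


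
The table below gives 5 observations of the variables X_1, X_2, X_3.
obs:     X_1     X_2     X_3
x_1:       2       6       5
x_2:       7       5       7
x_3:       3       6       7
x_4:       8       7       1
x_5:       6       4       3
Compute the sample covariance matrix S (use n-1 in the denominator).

Step 1 — column means:
  mean(X_1) = (2 + 7 + 3 + 8 + 6) / 5 = 26/5 = 5.2
  mean(X_2) = (6 + 5 + 6 + 7 + 4) / 5 = 28/5 = 5.6
  mean(X_3) = (5 + 7 + 7 + 1 + 3) / 5 = 23/5 = 4.6

Step 2 — sample covariance S[i,j] = (1/(n-1)) · Σ_k (x_{k,i} - mean_i) · (x_{k,j} - mean_j), with n-1 = 4.
  S[X_1,X_1] = ((-3.2)·(-3.2) + (1.8)·(1.8) + (-2.2)·(-2.2) + (2.8)·(2.8) + (0.8)·(0.8)) / 4 = 26.8/4 = 6.7
  S[X_1,X_2] = ((-3.2)·(0.4) + (1.8)·(-0.6) + (-2.2)·(0.4) + (2.8)·(1.4) + (0.8)·(-1.6)) / 4 = -0.6/4 = -0.15
  S[X_1,X_3] = ((-3.2)·(0.4) + (1.8)·(2.4) + (-2.2)·(2.4) + (2.8)·(-3.6) + (0.8)·(-1.6)) / 4 = -13.6/4 = -3.4
  S[X_2,X_2] = ((0.4)·(0.4) + (-0.6)·(-0.6) + (0.4)·(0.4) + (1.4)·(1.4) + (-1.6)·(-1.6)) / 4 = 5.2/4 = 1.3
  S[X_2,X_3] = ((0.4)·(0.4) + (-0.6)·(2.4) + (0.4)·(2.4) + (1.4)·(-3.6) + (-1.6)·(-1.6)) / 4 = -2.8/4 = -0.7
  S[X_3,X_3] = ((0.4)·(0.4) + (2.4)·(2.4) + (2.4)·(2.4) + (-3.6)·(-3.6) + (-1.6)·(-1.6)) / 4 = 27.2/4 = 6.8

S is symmetric (S[j,i] = S[i,j]). Assembling:

S = [[6.7, -0.15, -3.4],
 [-0.15, 1.3, -0.7],
 [-3.4, -0.7, 6.8]]


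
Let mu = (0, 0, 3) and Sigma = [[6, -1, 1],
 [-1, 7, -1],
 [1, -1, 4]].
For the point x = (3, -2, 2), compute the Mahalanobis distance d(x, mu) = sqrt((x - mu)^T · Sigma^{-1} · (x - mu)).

Step 1 — centre the observation: (x - mu) = (3, -2, -1).

Step 2 — invert Sigma (cofactor / det for 3×3, or solve directly):
  Sigma^{-1} = [[0.1765, 0.0196, -0.0392],
 [0.0196, 0.1503, 0.0327],
 [-0.0392, 0.0327, 0.268]].

Step 3 — form the quadratic (x - mu)^T · Sigma^{-1} · (x - mu):
  Sigma^{-1} · (x - mu) = (0.5294, -0.2745, -0.451).
  (x - mu)^T · [Sigma^{-1} · (x - mu)] = (3)·(0.5294) + (-2)·(-0.2745) + (-1)·(-0.451) = 2.5882.

Step 4 — take square root: d = √(2.5882) ≈ 1.6088.

d(x, mu) = √(2.5882) ≈ 1.6088


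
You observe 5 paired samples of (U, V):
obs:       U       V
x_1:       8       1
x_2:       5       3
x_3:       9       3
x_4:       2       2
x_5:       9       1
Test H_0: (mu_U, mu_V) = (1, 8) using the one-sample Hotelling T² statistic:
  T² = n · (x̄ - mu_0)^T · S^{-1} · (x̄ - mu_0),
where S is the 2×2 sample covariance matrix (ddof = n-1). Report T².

Step 1 — sample mean vector:
  mean(U) = (8 + 5 + 9 + 2 + 9) / 5 = 33/5 = 6.6
  mean(V) = (1 + 3 + 3 + 2 + 1) / 5 = 10/5 = 2
  x̄ = (6.6, 2),  deviation x̄ - mu_0 = (6.6, 2) - (1, 8) = (5.6, -6).

Step 2 — sample covariance matrix, S[i,j] = (1/(n-1)) · Σ_k (x_{k,i} - mean_i) · (x_{k,j} - mean_j), divisor n-1 = 4:
  S[U,U] = ((1.4)·(1.4) + (-1.6)·(-1.6) + (2.4)·(2.4) + (-4.6)·(-4.6) + (2.4)·(2.4)) / 4 = 37.2/4 = 9.3
  S[U,V] = ((1.4)·(-1) + (-1.6)·(1) + (2.4)·(1) + (-4.6)·(0) + (2.4)·(-1)) / 4 = -3/4 = -0.75
  S[V,V] = ((-1)·(-1) + (1)·(1) + (1)·(1) + (0)·(0) + (-1)·(-1)) / 4 = 4/4 = 1
  S = [[9.3, -0.75],
 [-0.75, 1]].

Step 3 — invert S. det(S) = 9.3·1 - (-0.75)² = 8.7375.
  S^{-1} = (1/det) · [[d, -b], [-b, a]] = [[0.1144, 0.0858],
 [0.0858, 1.0644]].

Step 4 — quadratic form (x̄ - mu_0)^T · S^{-1} · (x̄ - mu_0):
  S^{-1} · (x̄ - mu_0) = (0.1259, -5.9056),
  (x̄ - mu_0)^T · [...] = (5.6)·(0.1259) + (-6)·(-5.9056) = 36.1385.

Step 5 — scale by n: T² = 5 · 36.1385 = 180.6924.

T² ≈ 180.6924


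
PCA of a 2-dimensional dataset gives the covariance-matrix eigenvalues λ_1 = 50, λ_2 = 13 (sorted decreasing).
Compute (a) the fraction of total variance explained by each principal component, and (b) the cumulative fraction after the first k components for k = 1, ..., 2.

Step 1 — total variance = trace(Sigma) = Σ λ_i = 50 + 13 = 63.

Step 2 — fraction explained by component i = λ_i / Σ λ:
  PC1: 50/63 = 0.7937
  PC2: 13/63 = 0.2063

Step 3 — cumulative fraction after k components = (λ_1 + ... + λ_k) / Σ λ:
  k = 1: 50/63 = 0.7937
  k = 2: (50 + 13)/63 = 63/63 = 1

Summary (fraction, with percent):

explained: PC1 0.7937 (79.37%), PC2 0.2063 (20.63%);  cumulative: 0.7937, 1


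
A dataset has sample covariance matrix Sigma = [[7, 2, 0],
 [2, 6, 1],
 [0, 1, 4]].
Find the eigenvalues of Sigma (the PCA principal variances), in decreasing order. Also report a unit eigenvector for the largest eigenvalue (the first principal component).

Step 1 — characteristic polynomial p(λ) = det(λI - Sigma) = λ³ - tr·λ² + c_1·λ - det, where tr = trace, c_1 = sum of the principal 2×2 minors, det = det(Sigma):
  tr = 7 + 6 + 4 = 17,
  c_1 = (7·6 - (2)²) + (7·4 - (0)²) + (6·4 - (1)²) = 38 + 28 + 23 = 89,
  det = 7·(6·4 - (1)²) - (2)·((2)·4 - (1)·(0)) + (0)·((2)·(1) - 6·(0)) = 7·(23) - (2)·(8) + (0)·(2) = 145.
  So p(λ) = λ³ - 17λ² + 89λ - 145.
Step 2 — look for an integer root (rational root theorem: any rational root is an integer divisor of 145). Testing λ = 5:
  p(5) = 125 - 425 + 445 - 145 = 0  ✓
  Dividing out (λ - 5): p(λ) = (λ - 5)(λ² - 12λ + 29).
Step 3 — remaining eigenvalues from the quadratic λ² - 12λ + 29 = 0:
  Δ = 12² - 4·29 = 144 - 116 = 28,  λ = (12 ± √28)/2 = (12 ± 5.2915)/2 ≈ 8.6458 or 3.3542.
  Sorted: λ_1 = 8.6458,  λ_2 = 5,  λ_3 = 3.3542  (check: sum = 17 = tr ✓).

Step 4 — unit eigenvector for λ_1 ≈ 8.6458: v spans the null space of (Sigma - λ_1 I), whose rows are
  r_1 = (-1.6458, 2, 0),  r_2 = (2, -2.6458, 1),  r_3 = (0, 1, -4.6458).
  v is orthogonal to every row, so take v ∝ r_1 × r_2 = ((2)·(1) - (0)·(-2.6458), (0)·(2) - (-1.6458)·(1), (-1.6458)·(-2.6458) - (2)·(2)) ≈ (2, 1.6458, 0.3542).
  Let u = (2, 1.6458, 0.3542).
  ||u|| = √((2)² + (1.6458)² + (0.3542)²) = √(6.834) ≈ 2.6142,  v_1 = u/||u|| ≈ (0.7651, 0.6295, 0.1355) (||v_1|| = 1).

λ_1 = 8.6458,  λ_2 = 5,  λ_3 = 3.3542;  v_1 ≈ (0.7651, 0.6295, 0.1355)


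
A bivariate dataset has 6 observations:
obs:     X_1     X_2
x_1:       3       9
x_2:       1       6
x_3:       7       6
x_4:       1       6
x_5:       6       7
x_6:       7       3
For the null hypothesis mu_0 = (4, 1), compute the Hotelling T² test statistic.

Step 1 — sample mean vector:
  mean(X_1) = (3 + 1 + 7 + 1 + 6 + 7) / 6 = 25/6 = 4.1667
  mean(X_2) = (9 + 6 + 6 + 6 + 7 + 3) / 6 = 37/6 = 6.1667
  x̄ = (4.1667, 6.1667),  deviation x̄ - mu_0 = (4.1667, 6.1667) - (4, 1) = (0.1667, 5.1667).

Step 2 — sample covariance matrix, S[i,j] = (1/(n-1)) · Σ_k (x_{k,i} - mean_i) · (x_{k,j} - mean_j), divisor n-1 = 5:
  S[X_1,X_1] = ((-1.1667)·(-1.1667) + (-3.1667)·(-3.1667) + (2.8333)·(2.8333) + (-3.1667)·(-3.1667) + (1.8333)·(1.8333) + (2.8333)·(2.8333)) / 5 = 40.8333/5 = 8.1667
  S[X_1,X_2] = ((-1.1667)·(2.8333) + (-3.1667)·(-0.1667) + (2.8333)·(-0.1667) + (-3.1667)·(-0.1667) + (1.8333)·(0.8333) + (2.8333)·(-3.1667)) / 5 = -10.1667/5 = -2.0333
  S[X_2,X_2] = ((2.8333)·(2.8333) + (-0.1667)·(-0.1667) + (-0.1667)·(-0.1667) + (-0.1667)·(-0.1667) + (0.8333)·(0.8333) + (-3.1667)·(-3.1667)) / 5 = 18.8333/5 = 3.7667
  S = [[8.1667, -2.0333],
 [-2.0333, 3.7667]].

Step 3 — invert S. det(S) = 8.1667·3.7667 - (-2.0333)² = 26.6267.
  S^{-1} = (1/det) · [[d, -b], [-b, a]] = [[0.1415, 0.0764],
 [0.0764, 0.3067]].

Step 4 — quadratic form (x̄ - mu_0)^T · S^{-1} · (x̄ - mu_0):
  S^{-1} · (x̄ - mu_0) = (0.4181, 1.5974),
  (x̄ - mu_0)^T · [...] = (0.1667)·(0.4181) + (5.1667)·(1.5974) = 8.3229.

Step 5 — scale by n: T² = 6 · 8.3229 = 49.9374.

T² ≈ 49.9374


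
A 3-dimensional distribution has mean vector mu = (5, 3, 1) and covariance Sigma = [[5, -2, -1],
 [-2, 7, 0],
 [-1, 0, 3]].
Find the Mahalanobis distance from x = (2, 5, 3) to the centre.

Step 1 — centre the observation: (x - mu) = (-3, 2, 2).

Step 2 — invert Sigma (cofactor / det for 3×3, or solve directly):
  Sigma^{-1} = [[0.2442, 0.0698, 0.0814],
 [0.0698, 0.1628, 0.0233],
 [0.0814, 0.0233, 0.3605]].

Step 3 — form the quadratic (x - mu)^T · Sigma^{-1} · (x - mu):
  Sigma^{-1} · (x - mu) = (-0.4302, 0.1628, 0.5233).
  (x - mu)^T · [Sigma^{-1} · (x - mu)] = (-3)·(-0.4302) + (2)·(0.1628) + (2)·(0.5233) = 2.6628.

Step 4 — take square root: d = √(2.6628) ≈ 1.6318.

d(x, mu) = √(2.6628) ≈ 1.6318


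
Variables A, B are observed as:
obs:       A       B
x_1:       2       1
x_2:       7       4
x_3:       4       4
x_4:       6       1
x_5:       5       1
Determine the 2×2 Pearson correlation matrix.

Step 1 — column means:
  mean(A) = (2 + 7 + 4 + 6 + 5) / 5 = 24/5 = 4.8
  mean(B) = (1 + 4 + 4 + 1 + 1) / 5 = 11/5 = 2.2

Step 2 — sample variances and covariances s[i,j] = (1/(n-1)) · Σ_k (x_{k,i} - mean_i) · (x_{k,j} - mean_j), with n-1 = 4:
  s[A,A] = ((-2.8)·(-2.8) + (2.2)·(2.2) + (-0.8)·(-0.8) + (1.2)·(1.2) + (0.2)·(0.2)) / 4 = 14.8/4 = 3.7
  s[A,B] = ((-2.8)·(-1.2) + (2.2)·(1.8) + (-0.8)·(1.8) + (1.2)·(-1.2) + (0.2)·(-1.2)) / 4 = 4.2/4 = 1.05
  s[B,B] = ((-1.2)·(-1.2) + (1.8)·(1.8) + (1.8)·(1.8) + (-1.2)·(-1.2) + (-1.2)·(-1.2)) / 4 = 10.8/4 = 2.7
  Sample standard deviations s_i = √(s[i,i]):
  s(A) = √(3.7) = 1.9235
  s(B) = √(2.7) = 1.6432

Step 3 — r_{ij} = s_{ij} / (s_i · s_j):
  r[A,A] = 1 (diagonal).
  r[A,B] = 1.05 / (1.9235 · 1.6432) = 1.05 / 3.1607 = 0.3322
  r[B,B] = 1 (diagonal).

R is symmetric with unit diagonal. Assembling:

R = [[1, 0.3322],
 [0.3322, 1]]


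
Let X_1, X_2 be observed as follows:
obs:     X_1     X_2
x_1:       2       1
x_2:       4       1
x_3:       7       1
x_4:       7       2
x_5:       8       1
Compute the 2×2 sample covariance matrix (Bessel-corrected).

Step 1 — column means:
  mean(X_1) = (2 + 4 + 7 + 7 + 8) / 5 = 28/5 = 5.6
  mean(X_2) = (1 + 1 + 1 + 2 + 1) / 5 = 6/5 = 1.2

Step 2 — sample covariance S[i,j] = (1/(n-1)) · Σ_k (x_{k,i} - mean_i) · (x_{k,j} - mean_j), with n-1 = 4.
  S[X_1,X_1] = ((-3.6)·(-3.6) + (-1.6)·(-1.6) + (1.4)·(1.4) + (1.4)·(1.4) + (2.4)·(2.4)) / 4 = 25.2/4 = 6.3
  S[X_1,X_2] = ((-3.6)·(-0.2) + (-1.6)·(-0.2) + (1.4)·(-0.2) + (1.4)·(0.8) + (2.4)·(-0.2)) / 4 = 1.4/4 = 0.35
  S[X_2,X_2] = ((-0.2)·(-0.2) + (-0.2)·(-0.2) + (-0.2)·(-0.2) + (0.8)·(0.8) + (-0.2)·(-0.2)) / 4 = 0.8/4 = 0.2

S is symmetric (S[j,i] = S[i,j]). Assembling:

S = [[6.3, 0.35],
 [0.35, 0.2]]


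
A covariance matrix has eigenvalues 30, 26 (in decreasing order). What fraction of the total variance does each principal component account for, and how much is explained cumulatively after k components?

Step 1 — total variance = trace(Sigma) = Σ λ_i = 30 + 26 = 56.

Step 2 — fraction explained by component i = λ_i / Σ λ:
  PC1: 30/56 = 0.5357
  PC2: 26/56 = 0.4643

Step 3 — cumulative fraction after k components = (λ_1 + ... + λ_k) / Σ λ:
  k = 1: 30/56 = 0.5357
  k = 2: (30 + 26)/56 = 56/56 = 1

Summary (fraction, with percent):

explained: PC1 0.5357 (53.57%), PC2 0.4643 (46.43%);  cumulative: 0.5357, 1


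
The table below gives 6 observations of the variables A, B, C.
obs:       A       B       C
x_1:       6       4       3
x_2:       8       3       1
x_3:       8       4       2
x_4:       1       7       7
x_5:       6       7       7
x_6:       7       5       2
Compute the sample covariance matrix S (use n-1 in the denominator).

Step 1 — column means:
  mean(A) = (6 + 8 + 8 + 1 + 6 + 7) / 6 = 36/6 = 6
  mean(B) = (4 + 3 + 4 + 7 + 7 + 5) / 6 = 30/6 = 5
  mean(C) = (3 + 1 + 2 + 7 + 7 + 2) / 6 = 22/6 = 3.6667

Step 2 — sample covariance S[i,j] = (1/(n-1)) · Σ_k (x_{k,i} - mean_i) · (x_{k,j} - mean_j), with n-1 = 5.
  S[A,A] = ((0)·(0) + (2)·(2) + (2)·(2) + (-5)·(-5) + (0)·(0) + (1)·(1)) / 5 = 34/5 = 6.8
  S[A,B] = ((0)·(-1) + (2)·(-2) + (2)·(-1) + (-5)·(2) + (0)·(2) + (1)·(0)) / 5 = -16/5 = -3.2
  S[A,C] = ((0)·(-0.6667) + (2)·(-2.6667) + (2)·(-1.6667) + (-5)·(3.3333) + (0)·(3.3333) + (1)·(-1.6667)) / 5 = -27/5 = -5.4
  S[B,B] = ((-1)·(-1) + (-2)·(-2) + (-1)·(-1) + (2)·(2) + (2)·(2) + (0)·(0)) / 5 = 14/5 = 2.8
  S[B,C] = ((-1)·(-0.6667) + (-2)·(-2.6667) + (-1)·(-1.6667) + (2)·(3.3333) + (2)·(3.3333) + (0)·(-1.6667)) / 5 = 21/5 = 4.2
  S[C,C] = ((-0.6667)·(-0.6667) + (-2.6667)·(-2.6667) + (-1.6667)·(-1.6667) + (3.3333)·(3.3333) + (3.3333)·(3.3333) + (-1.6667)·(-1.6667)) / 5 = 35.3333/5 = 7.0667

S is symmetric (S[j,i] = S[i,j]). Assembling:

S = [[6.8, -3.2, -5.4],
 [-3.2, 2.8, 4.2],
 [-5.4, 4.2, 7.0667]]


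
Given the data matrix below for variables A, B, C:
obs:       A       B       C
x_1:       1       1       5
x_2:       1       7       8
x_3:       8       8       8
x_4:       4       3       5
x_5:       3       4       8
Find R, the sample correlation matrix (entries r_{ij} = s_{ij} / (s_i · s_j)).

Step 1 — column means:
  mean(A) = (1 + 1 + 8 + 4 + 3) / 5 = 17/5 = 3.4
  mean(B) = (1 + 7 + 8 + 3 + 4) / 5 = 23/5 = 4.6
  mean(C) = (5 + 8 + 8 + 5 + 8) / 5 = 34/5 = 6.8

Step 2 — sample variances and covariances s[i,j] = (1/(n-1)) · Σ_k (x_{k,i} - mean_i) · (x_{k,j} - mean_j), with n-1 = 4:
  s[A,A] = ((-2.4)·(-2.4) + (-2.4)·(-2.4) + (4.6)·(4.6) + (0.6)·(0.6) + (-0.4)·(-0.4)) / 4 = 33.2/4 = 8.3
  s[A,B] = ((-2.4)·(-3.6) + (-2.4)·(2.4) + (4.6)·(3.4) + (0.6)·(-1.6) + (-0.4)·(-0.6)) / 4 = 17.8/4 = 4.45
  s[A,C] = ((-2.4)·(-1.8) + (-2.4)·(1.2) + (4.6)·(1.2) + (0.6)·(-1.8) + (-0.4)·(1.2)) / 4 = 5.4/4 = 1.35
  s[B,B] = ((-3.6)·(-3.6) + (2.4)·(2.4) + (3.4)·(3.4) + (-1.6)·(-1.6) + (-0.6)·(-0.6)) / 4 = 33.2/4 = 8.3
  s[B,C] = ((-3.6)·(-1.8) + (2.4)·(1.2) + (3.4)·(1.2) + (-1.6)·(-1.8) + (-0.6)·(1.2)) / 4 = 15.6/4 = 3.9
  s[C,C] = ((-1.8)·(-1.8) + (1.2)·(1.2) + (1.2)·(1.2) + (-1.8)·(-1.8) + (1.2)·(1.2)) / 4 = 10.8/4 = 2.7
  Sample standard deviations s_i = √(s[i,i]):
  s(A) = √(8.3) = 2.881
  s(B) = √(8.3) = 2.881
  s(C) = √(2.7) = 1.6432

Step 3 — r_{ij} = s_{ij} / (s_i · s_j):
  r[A,A] = 1 (diagonal).
  r[A,B] = 4.45 / (2.881 · 2.881) = 4.45 / 8.3 = 0.5361
  r[A,C] = 1.35 / (2.881 · 1.6432) = 1.35 / 4.7339 = 0.2852
  r[B,B] = 1 (diagonal).
  r[B,C] = 3.9 / (2.881 · 1.6432) = 3.9 / 4.7339 = 0.8238
  r[C,C] = 1 (diagonal).

R is symmetric with unit diagonal. Assembling:

R = [[1, 0.5361, 0.2852],
 [0.5361, 1, 0.8238],
 [0.2852, 0.8238, 1]]


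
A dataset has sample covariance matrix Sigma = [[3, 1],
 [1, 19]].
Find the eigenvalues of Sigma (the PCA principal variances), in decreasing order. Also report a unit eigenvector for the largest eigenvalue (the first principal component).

Step 1 — characteristic polynomial of 2×2 Sigma:
  det(Sigma - λI) = λ² - trace · λ + det = 0.
  trace = 3 + 19 = 22, det = 3·19 - (1)² = 56.
Step 2 — discriminant:
  Δ = trace² - 4·det = 484 - 224 = 260.
Step 3 — eigenvalues:
  λ = (trace ± √Δ)/2 = (22 ± 16.1245)/2,
  λ_1 = 19.0623,  λ_2 = 2.9377.

Step 4 — unit eigenvector for λ_1: solve (Sigma - λ_1 I)v = 0. First row:
  (3 - 19.0623)·v_x + (1)·v_y = 0, i.e. (-16.0623)·v_x + (1)·v_y = 0,
  so v ∝ (b, λ_1 - a) = (1, 16.0623) = u.
  ||u|| = √((1)² + (16.0623)²) = √(258.9961) ≈ 16.0934,
  v_1 = u/||u|| ≈ (0.0621, 0.9981) (||v_1|| = 1).

λ_1 = 19.0623,  λ_2 = 2.9377;  v_1 ≈ (0.0621, 0.9981)


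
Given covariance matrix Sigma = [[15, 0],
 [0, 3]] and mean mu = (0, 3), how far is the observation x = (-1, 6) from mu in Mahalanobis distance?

Step 1 — centre the observation: (x - mu) = (-1, 3).

Step 2 — invert Sigma. det(Sigma) = 15·3 - (0)² = 45.
  Sigma^{-1} = (1/det) · [[d, -b], [-b, a]] = [[0.0667, 0],
 [0, 0.3333]].

Step 3 — form the quadratic (x - mu)^T · Sigma^{-1} · (x - mu):
  Sigma^{-1} · (x - mu) = (-0.0667, 1).
  (x - mu)^T · [Sigma^{-1} · (x - mu)] = (-1)·(-0.0667) + (3)·(1) = 3.0667.

Step 4 — take square root: d = √(3.0667) ≈ 1.7512.

d(x, mu) = √(3.0667) ≈ 1.7512


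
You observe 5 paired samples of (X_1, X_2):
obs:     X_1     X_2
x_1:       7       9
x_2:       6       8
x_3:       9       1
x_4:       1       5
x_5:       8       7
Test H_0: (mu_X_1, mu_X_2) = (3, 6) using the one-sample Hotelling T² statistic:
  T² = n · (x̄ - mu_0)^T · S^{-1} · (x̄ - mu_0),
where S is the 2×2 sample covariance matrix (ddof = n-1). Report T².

Step 1 — sample mean vector:
  mean(X_1) = (7 + 6 + 9 + 1 + 8) / 5 = 31/5 = 6.2
  mean(X_2) = (9 + 8 + 1 + 5 + 7) / 5 = 30/5 = 6
  x̄ = (6.2, 6),  deviation x̄ - mu_0 = (6.2, 6) - (3, 6) = (3.2, 0).

Step 2 — sample covariance matrix, S[i,j] = (1/(n-1)) · Σ_k (x_{k,i} - mean_i) · (x_{k,j} - mean_j), divisor n-1 = 4:
  S[X_1,X_1] = ((0.8)·(0.8) + (-0.2)·(-0.2) + (2.8)·(2.8) + (-5.2)·(-5.2) + (1.8)·(1.8)) / 4 = 38.8/4 = 9.7
  S[X_1,X_2] = ((0.8)·(3) + (-0.2)·(2) + (2.8)·(-5) + (-5.2)·(-1) + (1.8)·(1)) / 4 = -5/4 = -1.25
  S[X_2,X_2] = ((3)·(3) + (2)·(2) + (-5)·(-5) + (-1)·(-1) + (1)·(1)) / 4 = 40/4 = 10
  S = [[9.7, -1.25],
 [-1.25, 10]].

Step 3 — invert S. det(S) = 9.7·10 - (-1.25)² = 95.4375.
  S^{-1} = (1/det) · [[d, -b], [-b, a]] = [[0.1048, 0.0131],
 [0.0131, 0.1016]].

Step 4 — quadratic form (x̄ - mu_0)^T · S^{-1} · (x̄ - mu_0):
  S^{-1} · (x̄ - mu_0) = (0.3353, 0.0419),
  (x̄ - mu_0)^T · [...] = (3.2)·(0.3353) + (0)·(0.0419) = 1.073.

Step 5 — scale by n: T² = 5 · 1.073 = 5.3648.

T² ≈ 5.3648


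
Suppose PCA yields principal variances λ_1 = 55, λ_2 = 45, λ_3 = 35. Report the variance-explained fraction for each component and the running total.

Step 1 — total variance = trace(Sigma) = Σ λ_i = 55 + 45 + 35 = 135.

Step 2 — fraction explained by component i = λ_i / Σ λ:
  PC1: 55/135 = 0.4074
  PC2: 45/135 = 0.3333
  PC3: 35/135 = 0.2593

Step 3 — cumulative fraction after k components = (λ_1 + ... + λ_k) / Σ λ:
  k = 1: 55/135 = 0.4074
  k = 2: (55 + 45)/135 = 100/135 = 0.7407
  k = 3: (55 + 45 + 35)/135 = 135/135 = 1

Summary (fraction, with percent):

explained: PC1 0.4074 (40.74%), PC2 0.3333 (33.33%), PC3 0.2593 (25.93%);  cumulative: 0.4074, 0.7407, 1


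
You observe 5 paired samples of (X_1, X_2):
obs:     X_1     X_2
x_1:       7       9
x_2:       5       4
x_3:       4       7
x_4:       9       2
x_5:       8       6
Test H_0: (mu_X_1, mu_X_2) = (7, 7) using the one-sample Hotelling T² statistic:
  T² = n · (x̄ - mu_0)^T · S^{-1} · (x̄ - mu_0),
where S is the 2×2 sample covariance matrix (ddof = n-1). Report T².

Step 1 — sample mean vector:
  mean(X_1) = (7 + 5 + 4 + 9 + 8) / 5 = 33/5 = 6.6
  mean(X_2) = (9 + 4 + 7 + 2 + 6) / 5 = 28/5 = 5.6
  x̄ = (6.6, 5.6),  deviation x̄ - mu_0 = (6.6, 5.6) - (7, 7) = (-0.4, -1.4).

Step 2 — sample covariance matrix, S[i,j] = (1/(n-1)) · Σ_k (x_{k,i} - mean_i) · (x_{k,j} - mean_j), divisor n-1 = 4:
  S[X_1,X_1] = ((0.4)·(0.4) + (-1.6)·(-1.6) + (-2.6)·(-2.6) + (2.4)·(2.4) + (1.4)·(1.4)) / 4 = 17.2/4 = 4.3
  S[X_1,X_2] = ((0.4)·(3.4) + (-1.6)·(-1.6) + (-2.6)·(1.4) + (2.4)·(-3.6) + (1.4)·(0.4)) / 4 = -7.8/4 = -1.95
  S[X_2,X_2] = ((3.4)·(3.4) + (-1.6)·(-1.6) + (1.4)·(1.4) + (-3.6)·(-3.6) + (0.4)·(0.4)) / 4 = 29.2/4 = 7.3
  S = [[4.3, -1.95],
 [-1.95, 7.3]].

Step 3 — invert S. det(S) = 4.3·7.3 - (-1.95)² = 27.5875.
  S^{-1} = (1/det) · [[d, -b], [-b, a]] = [[0.2646, 0.0707],
 [0.0707, 0.1559]].

Step 4 — quadratic form (x̄ - mu_0)^T · S^{-1} · (x̄ - mu_0):
  S^{-1} · (x̄ - mu_0) = (-0.2048, -0.2465),
  (x̄ - mu_0)^T · [...] = (-0.4)·(-0.2048) + (-1.4)·(-0.2465) = 0.427.

Step 5 — scale by n: T² = 5 · 0.427 = 2.135.

T² ≈ 2.135


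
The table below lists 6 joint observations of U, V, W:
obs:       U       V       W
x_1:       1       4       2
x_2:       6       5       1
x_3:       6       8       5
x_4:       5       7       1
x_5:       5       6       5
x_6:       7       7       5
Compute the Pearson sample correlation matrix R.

Step 1 — column means:
  mean(U) = (1 + 6 + 6 + 5 + 5 + 7) / 6 = 30/6 = 5
  mean(V) = (4 + 5 + 8 + 7 + 6 + 7) / 6 = 37/6 = 6.1667
  mean(W) = (2 + 1 + 5 + 1 + 5 + 5) / 6 = 19/6 = 3.1667

Step 2 — sample variances and covariances s[i,j] = (1/(n-1)) · Σ_k (x_{k,i} - mean_i) · (x_{k,j} - mean_j), with n-1 = 5:
  s[U,U] = ((-4)·(-4) + (1)·(1) + (1)·(1) + (0)·(0) + (0)·(0) + (2)·(2)) / 5 = 22/5 = 4.4
  s[U,V] = ((-4)·(-2.1667) + (1)·(-1.1667) + (1)·(1.8333) + (0)·(0.8333) + (0)·(-0.1667) + (2)·(0.8333)) / 5 = 11/5 = 2.2
  s[U,W] = ((-4)·(-1.1667) + (1)·(-2.1667) + (1)·(1.8333) + (0)·(-2.1667) + (0)·(1.8333) + (2)·(1.8333)) / 5 = 8/5 = 1.6
  s[V,V] = ((-2.1667)·(-2.1667) + (-1.1667)·(-1.1667) + (1.8333)·(1.8333) + (0.8333)·(0.8333) + (-0.1667)·(-0.1667) + (0.8333)·(0.8333)) / 5 = 10.8333/5 = 2.1667
  s[V,W] = ((-2.1667)·(-1.1667) + (-1.1667)·(-2.1667) + (1.8333)·(1.8333) + (0.8333)·(-2.1667) + (-0.1667)·(1.8333) + (0.8333)·(1.8333)) / 5 = 7.8333/5 = 1.5667
  s[W,W] = ((-1.1667)·(-1.1667) + (-2.1667)·(-2.1667) + (1.8333)·(1.8333) + (-2.1667)·(-2.1667) + (1.8333)·(1.8333) + (1.8333)·(1.8333)) / 5 = 20.8333/5 = 4.1667
  Sample standard deviations s_i = √(s[i,i]):
  s(U) = √(4.4) = 2.0976
  s(V) = √(2.1667) = 1.472
  s(W) = √(4.1667) = 2.0412

Step 3 — r_{ij} = s_{ij} / (s_i · s_j):
  r[U,U] = 1 (diagonal).
  r[U,V] = 2.2 / (2.0976 · 1.472) = 2.2 / 3.0876 = 0.7125
  r[U,W] = 1.6 / (2.0976 · 2.0412) = 1.6 / 4.2817 = 0.3737
  r[V,V] = 1 (diagonal).
  r[V,W] = 1.5667 / (1.472 · 2.0412) = 1.5667 / 3.0046 = 0.5214
  r[W,W] = 1 (diagonal).

R is symmetric with unit diagonal. Assembling:

R = [[1, 0.7125, 0.3737],
 [0.7125, 1, 0.5214],
 [0.3737, 0.5214, 1]]


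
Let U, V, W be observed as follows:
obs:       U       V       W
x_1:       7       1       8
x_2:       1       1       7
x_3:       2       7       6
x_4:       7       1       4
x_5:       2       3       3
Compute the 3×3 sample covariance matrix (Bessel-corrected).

Step 1 — column means:
  mean(U) = (7 + 1 + 2 + 7 + 2) / 5 = 19/5 = 3.8
  mean(V) = (1 + 1 + 7 + 1 + 3) / 5 = 13/5 = 2.6
  mean(W) = (8 + 7 + 6 + 4 + 3) / 5 = 28/5 = 5.6

Step 2 — sample covariance S[i,j] = (1/(n-1)) · Σ_k (x_{k,i} - mean_i) · (x_{k,j} - mean_j), with n-1 = 4.
  S[U,U] = ((3.2)·(3.2) + (-2.8)·(-2.8) + (-1.8)·(-1.8) + (3.2)·(3.2) + (-1.8)·(-1.8)) / 4 = 34.8/4 = 8.7
  S[U,V] = ((3.2)·(-1.6) + (-2.8)·(-1.6) + (-1.8)·(4.4) + (3.2)·(-1.6) + (-1.8)·(0.4)) / 4 = -14.4/4 = -3.6
  S[U,W] = ((3.2)·(2.4) + (-2.8)·(1.4) + (-1.8)·(0.4) + (3.2)·(-1.6) + (-1.8)·(-2.6)) / 4 = 2.6/4 = 0.65
  S[V,V] = ((-1.6)·(-1.6) + (-1.6)·(-1.6) + (4.4)·(4.4) + (-1.6)·(-1.6) + (0.4)·(0.4)) / 4 = 27.2/4 = 6.8
  S[V,W] = ((-1.6)·(2.4) + (-1.6)·(1.4) + (4.4)·(0.4) + (-1.6)·(-1.6) + (0.4)·(-2.6)) / 4 = -2.8/4 = -0.7
  S[W,W] = ((2.4)·(2.4) + (1.4)·(1.4) + (0.4)·(0.4) + (-1.6)·(-1.6) + (-2.6)·(-2.6)) / 4 = 17.2/4 = 4.3

S is symmetric (S[j,i] = S[i,j]). Assembling:

S = [[8.7, -3.6, 0.65],
 [-3.6, 6.8, -0.7],
 [0.65, -0.7, 4.3]]


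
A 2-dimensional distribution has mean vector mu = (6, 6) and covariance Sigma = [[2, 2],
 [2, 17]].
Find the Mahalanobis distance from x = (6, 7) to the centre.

Step 1 — centre the observation: (x - mu) = (0, 1).

Step 2 — invert Sigma. det(Sigma) = 2·17 - (2)² = 30.
  Sigma^{-1} = (1/det) · [[d, -b], [-b, a]] = [[0.5667, -0.0667],
 [-0.0667, 0.0667]].

Step 3 — form the quadratic (x - mu)^T · Sigma^{-1} · (x - mu):
  Sigma^{-1} · (x - mu) = (-0.0667, 0.0667).
  (x - mu)^T · [Sigma^{-1} · (x - mu)] = (0)·(-0.0667) + (1)·(0.0667) = 0.0667.

Step 4 — take square root: d = √(0.0667) ≈ 0.2582.

d(x, mu) = √(0.0667) ≈ 0.2582


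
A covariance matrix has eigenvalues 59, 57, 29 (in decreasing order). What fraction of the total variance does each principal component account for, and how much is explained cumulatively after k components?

Step 1 — total variance = trace(Sigma) = Σ λ_i = 59 + 57 + 29 = 145.

Step 2 — fraction explained by component i = λ_i / Σ λ:
  PC1: 59/145 = 0.4069
  PC2: 57/145 = 0.3931
  PC3: 29/145 = 0.2

Step 3 — cumulative fraction after k components = (λ_1 + ... + λ_k) / Σ λ:
  k = 1: 59/145 = 0.4069
  k = 2: (59 + 57)/145 = 116/145 = 0.8
  k = 3: (59 + 57 + 29)/145 = 145/145 = 1

Summary (fraction, with percent):

explained: PC1 0.4069 (40.69%), PC2 0.3931 (39.31%), PC3 0.2 (20%);  cumulative: 0.4069, 0.8, 1


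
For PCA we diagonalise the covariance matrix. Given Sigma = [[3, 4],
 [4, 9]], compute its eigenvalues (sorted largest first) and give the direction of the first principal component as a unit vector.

Step 1 — characteristic polynomial of 2×2 Sigma:
  det(Sigma - λI) = λ² - trace · λ + det = 0.
  trace = 3 + 9 = 12, det = 3·9 - (4)² = 11.
Step 2 — discriminant:
  Δ = trace² - 4·det = 144 - 44 = 100.
Step 3 — eigenvalues:
  λ = (trace ± √Δ)/2 = (12 ± 10)/2,
  λ_1 = 11,  λ_2 = 1.

Step 4 — unit eigenvector for λ_1: solve (Sigma - λ_1 I)v = 0. First row:
  (3 - 11)·v_x + (4)·v_y = 0, i.e. (-8)·v_x + (4)·v_y = 0,
  so v ∝ (b, λ_1 - a) = (4, 8) = u.
  ||u|| = √((4)² + (8)²) = √(80) ≈ 8.9443,
  v_1 = u/||u|| ≈ (0.4472, 0.8944) (||v_1|| = 1).

λ_1 = 11,  λ_2 = 1;  v_1 ≈ (0.4472, 0.8944)


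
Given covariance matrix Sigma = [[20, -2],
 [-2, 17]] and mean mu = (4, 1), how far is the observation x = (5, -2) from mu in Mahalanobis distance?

Step 1 — centre the observation: (x - mu) = (1, -3).

Step 2 — invert Sigma. det(Sigma) = 20·17 - (-2)² = 336.
  Sigma^{-1} = (1/det) · [[d, -b], [-b, a]] = [[0.0506, 0.006],
 [0.006, 0.0595]].

Step 3 — form the quadratic (x - mu)^T · Sigma^{-1} · (x - mu):
  Sigma^{-1} · (x - mu) = (0.0327, -0.1726).
  (x - mu)^T · [Sigma^{-1} · (x - mu)] = (1)·(0.0327) + (-3)·(-0.1726) = 0.5506.

Step 4 — take square root: d = √(0.5506) ≈ 0.742.

d(x, mu) = √(0.5506) ≈ 0.742


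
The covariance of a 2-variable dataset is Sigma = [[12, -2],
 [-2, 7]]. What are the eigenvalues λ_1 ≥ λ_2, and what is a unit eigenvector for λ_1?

Step 1 — characteristic polynomial of 2×2 Sigma:
  det(Sigma - λI) = λ² - trace · λ + det = 0.
  trace = 12 + 7 = 19, det = 12·7 - (-2)² = 80.
Step 2 — discriminant:
  Δ = trace² - 4·det = 361 - 320 = 41.
Step 3 — eigenvalues:
  λ = (trace ± √Δ)/2 = (19 ± 6.4031)/2,
  λ_1 = 12.7016,  λ_2 = 6.2984.

Step 4 — unit eigenvector for λ_1: solve (Sigma - λ_1 I)v = 0. First row:
  (12 - 12.7016)·v_x + (-2)·v_y = 0, i.e. (-0.7016)·v_x + (-2)·v_y = 0,
  so v ∝ (b, λ_1 - a) = (-2, 0.7016); multiply by -1 so the first entry is positive: u = (2, -0.7016).
  ||u|| = √((2)² + (-0.7016)²) = √(4.4922) ≈ 2.1195,
  v_1 = u/||u|| ≈ (0.9436, -0.331) (||v_1|| = 1).

λ_1 = 12.7016,  λ_2 = 6.2984;  v_1 ≈ (0.9436, -0.331)


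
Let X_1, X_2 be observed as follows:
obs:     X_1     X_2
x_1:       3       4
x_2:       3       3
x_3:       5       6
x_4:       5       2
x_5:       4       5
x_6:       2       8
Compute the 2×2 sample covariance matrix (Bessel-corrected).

Step 1 — column means:
  mean(X_1) = (3 + 3 + 5 + 5 + 4 + 2) / 6 = 22/6 = 3.6667
  mean(X_2) = (4 + 3 + 6 + 2 + 5 + 8) / 6 = 28/6 = 4.6667

Step 2 — sample covariance S[i,j] = (1/(n-1)) · Σ_k (x_{k,i} - mean_i) · (x_{k,j} - mean_j), with n-1 = 5.
  S[X_1,X_1] = ((-0.6667)·(-0.6667) + (-0.6667)·(-0.6667) + (1.3333)·(1.3333) + (1.3333)·(1.3333) + (0.3333)·(0.3333) + (-1.6667)·(-1.6667)) / 5 = 7.3333/5 = 1.4667
  S[X_1,X_2] = ((-0.6667)·(-0.6667) + (-0.6667)·(-1.6667) + (1.3333)·(1.3333) + (1.3333)·(-2.6667) + (0.3333)·(0.3333) + (-1.6667)·(3.3333)) / 5 = -5.6667/5 = -1.1333
  S[X_2,X_2] = ((-0.6667)·(-0.6667) + (-1.6667)·(-1.6667) + (1.3333)·(1.3333) + (-2.6667)·(-2.6667) + (0.3333)·(0.3333) + (3.3333)·(3.3333)) / 5 = 23.3333/5 = 4.6667

S is symmetric (S[j,i] = S[i,j]). Assembling:

S = [[1.4667, -1.1333],
 [-1.1333, 4.6667]]


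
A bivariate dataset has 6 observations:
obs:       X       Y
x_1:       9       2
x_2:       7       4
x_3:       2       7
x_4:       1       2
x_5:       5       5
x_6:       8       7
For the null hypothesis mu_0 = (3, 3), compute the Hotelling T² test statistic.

Step 1 — sample mean vector:
  mean(X) = (9 + 7 + 2 + 1 + 5 + 8) / 6 = 32/6 = 5.3333
  mean(Y) = (2 + 4 + 7 + 2 + 5 + 7) / 6 = 27/6 = 4.5
  x̄ = (5.3333, 4.5),  deviation x̄ - mu_0 = (5.3333, 4.5) - (3, 3) = (2.3333, 1.5).

Step 2 — sample covariance matrix, S[i,j] = (1/(n-1)) · Σ_k (x_{k,i} - mean_i) · (x_{k,j} - mean_j), divisor n-1 = 5:
  S[X,X] = ((3.6667)·(3.6667) + (1.6667)·(1.6667) + (-3.3333)·(-3.3333) + (-4.3333)·(-4.3333) + (-0.3333)·(-0.3333) + (2.6667)·(2.6667)) / 5 = 53.3333/5 = 10.6667
  S[X,Y] = ((3.6667)·(-2.5) + (1.6667)·(-0.5) + (-3.3333)·(2.5) + (-4.3333)·(-2.5) + (-0.3333)·(0.5) + (2.6667)·(2.5)) / 5 = -1/5 = -0.2
  S[Y,Y] = ((-2.5)·(-2.5) + (-0.5)·(-0.5) + (2.5)·(2.5) + (-2.5)·(-2.5) + (0.5)·(0.5) + (2.5)·(2.5)) / 5 = 25.5/5 = 5.1
  S = [[10.6667, -0.2],
 [-0.2, 5.1]].

Step 3 — invert S. det(S) = 10.6667·5.1 - (-0.2)² = 54.36.
  S^{-1} = (1/det) · [[d, -b], [-b, a]] = [[0.0938, 0.0037],
 [0.0037, 0.1962]].

Step 4 — quadratic form (x̄ - mu_0)^T · S^{-1} · (x̄ - mu_0):
  S^{-1} · (x̄ - mu_0) = (0.2244, 0.3029),
  (x̄ - mu_0)^T · [...] = (2.3333)·(0.2244) + (1.5)·(0.3029) = 0.978.

Step 5 — scale by n: T² = 6 · 0.978 = 5.8683.

T² ≈ 5.8683


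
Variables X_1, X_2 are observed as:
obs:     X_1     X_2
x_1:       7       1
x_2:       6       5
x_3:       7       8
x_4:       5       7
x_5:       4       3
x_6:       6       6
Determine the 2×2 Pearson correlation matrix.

Step 1 — column means:
  mean(X_1) = (7 + 6 + 7 + 5 + 4 + 6) / 6 = 35/6 = 5.8333
  mean(X_2) = (1 + 5 + 8 + 7 + 3 + 6) / 6 = 30/6 = 5

Step 2 — sample variances and covariances s[i,j] = (1/(n-1)) · Σ_k (x_{k,i} - mean_i) · (x_{k,j} - mean_j), with n-1 = 5:
  s[X_1,X_1] = ((1.1667)·(1.1667) + (0.1667)·(0.1667) + (1.1667)·(1.1667) + (-0.8333)·(-0.8333) + (-1.8333)·(-1.8333) + (0.1667)·(0.1667)) / 5 = 6.8333/5 = 1.3667
  s[X_1,X_2] = ((1.1667)·(-4) + (0.1667)·(0) + (1.1667)·(3) + (-0.8333)·(2) + (-1.8333)·(-2) + (0.1667)·(1)) / 5 = 1/5 = 0.2
  s[X_2,X_2] = ((-4)·(-4) + (0)·(0) + (3)·(3) + (2)·(2) + (-2)·(-2) + (1)·(1)) / 5 = 34/5 = 6.8
  Sample standard deviations s_i = √(s[i,i]):
  s(X_1) = √(1.3667) = 1.169
  s(X_2) = √(6.8) = 2.6077

Step 3 — r_{ij} = s_{ij} / (s_i · s_j):
  r[X_1,X_1] = 1 (diagonal).
  r[X_1,X_2] = 0.2 / (1.169 · 2.6077) = 0.2 / 3.0485 = 0.0656
  r[X_2,X_2] = 1 (diagonal).

R is symmetric with unit diagonal. Assembling:

R = [[1, 0.0656],
 [0.0656, 1]]


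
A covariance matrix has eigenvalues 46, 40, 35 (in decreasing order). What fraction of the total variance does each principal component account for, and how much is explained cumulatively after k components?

Step 1 — total variance = trace(Sigma) = Σ λ_i = 46 + 40 + 35 = 121.

Step 2 — fraction explained by component i = λ_i / Σ λ:
  PC1: 46/121 = 0.3802
  PC2: 40/121 = 0.3306
  PC3: 35/121 = 0.2893

Step 3 — cumulative fraction after k components = (λ_1 + ... + λ_k) / Σ λ:
  k = 1: 46/121 = 0.3802
  k = 2: (46 + 40)/121 = 86/121 = 0.7107
  k = 3: (46 + 40 + 35)/121 = 121/121 = 1

Summary (fraction, with percent):

explained: PC1 0.3802 (38.02%), PC2 0.3306 (33.06%), PC3 0.2893 (28.93%);  cumulative: 0.3802, 0.7107, 1


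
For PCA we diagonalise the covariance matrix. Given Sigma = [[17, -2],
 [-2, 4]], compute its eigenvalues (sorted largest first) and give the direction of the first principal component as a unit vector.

Step 1 — characteristic polynomial of 2×2 Sigma:
  det(Sigma - λI) = λ² - trace · λ + det = 0.
  trace = 17 + 4 = 21, det = 17·4 - (-2)² = 64.
Step 2 — discriminant:
  Δ = trace² - 4·det = 441 - 256 = 185.
Step 3 — eigenvalues:
  λ = (trace ± √Δ)/2 = (21 ± 13.6015)/2,
  λ_1 = 17.3007,  λ_2 = 3.6993.

Step 4 — unit eigenvector for λ_1: solve (Sigma - λ_1 I)v = 0. First row:
  (17 - 17.3007)·v_x + (-2)·v_y = 0, i.e. (-0.3007)·v_x + (-2)·v_y = 0,
  so v ∝ (b, λ_1 - a) = (-2, 0.3007); multiply by -1 so the first entry is positive: u = (2, -0.3007).
  ||u|| = √((2)² + (-0.3007)²) = √(4.0904) ≈ 2.0225,
  v_1 = u/||u|| ≈ (0.9889, -0.1487) (||v_1|| = 1).

λ_1 = 17.3007,  λ_2 = 3.6993;  v_1 ≈ (0.9889, -0.1487)


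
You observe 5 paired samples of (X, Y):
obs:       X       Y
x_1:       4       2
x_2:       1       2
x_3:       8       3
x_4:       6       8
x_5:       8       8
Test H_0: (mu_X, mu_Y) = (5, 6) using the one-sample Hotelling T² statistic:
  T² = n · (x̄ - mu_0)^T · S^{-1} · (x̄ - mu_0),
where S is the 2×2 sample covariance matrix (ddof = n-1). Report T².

Step 1 — sample mean vector:
  mean(X) = (4 + 1 + 8 + 6 + 8) / 5 = 27/5 = 5.4
  mean(Y) = (2 + 2 + 3 + 8 + 8) / 5 = 23/5 = 4.6
  x̄ = (5.4, 4.6),  deviation x̄ - mu_0 = (5.4, 4.6) - (5, 6) = (0.4, -1.4).

Step 2 — sample covariance matrix, S[i,j] = (1/(n-1)) · Σ_k (x_{k,i} - mean_i) · (x_{k,j} - mean_j), divisor n-1 = 4:
  S[X,X] = ((-1.4)·(-1.4) + (-4.4)·(-4.4) + (2.6)·(2.6) + (0.6)·(0.6) + (2.6)·(2.6)) / 4 = 35.2/4 = 8.8
  S[X,Y] = ((-1.4)·(-2.6) + (-4.4)·(-2.6) + (2.6)·(-1.6) + (0.6)·(3.4) + (2.6)·(3.4)) / 4 = 21.8/4 = 5.45
  S[Y,Y] = ((-2.6)·(-2.6) + (-2.6)·(-2.6) + (-1.6)·(-1.6) + (3.4)·(3.4) + (3.4)·(3.4)) / 4 = 39.2/4 = 9.8
  S = [[8.8, 5.45],
 [5.45, 9.8]].

Step 3 — invert S. det(S) = 8.8·9.8 - (5.45)² = 56.5375.
  S^{-1} = (1/det) · [[d, -b], [-b, a]] = [[0.1733, -0.0964],
 [-0.0964, 0.1556]].

Step 4 — quadratic form (x̄ - mu_0)^T · S^{-1} · (x̄ - mu_0):
  S^{-1} · (x̄ - mu_0) = (0.2043, -0.2565),
  (x̄ - mu_0)^T · [...] = (0.4)·(0.2043) + (-1.4)·(-0.2565) = 0.4408.

Step 5 — scale by n: T² = 5 · 0.4408 = 2.2038.

T² ≈ 2.2038


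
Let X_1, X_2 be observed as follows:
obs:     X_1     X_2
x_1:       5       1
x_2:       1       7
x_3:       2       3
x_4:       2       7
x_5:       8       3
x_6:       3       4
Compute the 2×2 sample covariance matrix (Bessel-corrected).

Step 1 — column means:
  mean(X_1) = (5 + 1 + 2 + 2 + 8 + 3) / 6 = 21/6 = 3.5
  mean(X_2) = (1 + 7 + 3 + 7 + 3 + 4) / 6 = 25/6 = 4.1667

Step 2 — sample covariance S[i,j] = (1/(n-1)) · Σ_k (x_{k,i} - mean_i) · (x_{k,j} - mean_j), with n-1 = 5.
  S[X_1,X_1] = ((1.5)·(1.5) + (-2.5)·(-2.5) + (-1.5)·(-1.5) + (-1.5)·(-1.5) + (4.5)·(4.5) + (-0.5)·(-0.5)) / 5 = 33.5/5 = 6.7
  S[X_1,X_2] = ((1.5)·(-3.1667) + (-2.5)·(2.8333) + (-1.5)·(-1.1667) + (-1.5)·(2.8333) + (4.5)·(-1.1667) + (-0.5)·(-0.1667)) / 5 = -19.5/5 = -3.9
  S[X_2,X_2] = ((-3.1667)·(-3.1667) + (2.8333)·(2.8333) + (-1.1667)·(-1.1667) + (2.8333)·(2.8333) + (-1.1667)·(-1.1667) + (-0.1667)·(-0.1667)) / 5 = 28.8333/5 = 5.7667

S is symmetric (S[j,i] = S[i,j]). Assembling:

S = [[6.7, -3.9],
 [-3.9, 5.7667]]


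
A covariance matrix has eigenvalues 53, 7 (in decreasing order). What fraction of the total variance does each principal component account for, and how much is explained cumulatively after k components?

Step 1 — total variance = trace(Sigma) = Σ λ_i = 53 + 7 = 60.

Step 2 — fraction explained by component i = λ_i / Σ λ:
  PC1: 53/60 = 0.8833
  PC2: 7/60 = 0.1167

Step 3 — cumulative fraction after k components = (λ_1 + ... + λ_k) / Σ λ:
  k = 1: 53/60 = 0.8833
  k = 2: (53 + 7)/60 = 60/60 = 1

Summary (fraction, with percent):

explained: PC1 0.8833 (88.33%), PC2 0.1167 (11.67%);  cumulative: 0.8833, 1


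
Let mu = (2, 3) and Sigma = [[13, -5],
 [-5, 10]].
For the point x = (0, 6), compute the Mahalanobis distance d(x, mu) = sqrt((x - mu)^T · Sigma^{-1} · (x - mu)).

Step 1 — centre the observation: (x - mu) = (-2, 3).

Step 2 — invert Sigma. det(Sigma) = 13·10 - (-5)² = 105.
  Sigma^{-1} = (1/det) · [[d, -b], [-b, a]] = [[0.0952, 0.0476],
 [0.0476, 0.1238]].

Step 3 — form the quadratic (x - mu)^T · Sigma^{-1} · (x - mu):
  Sigma^{-1} · (x - mu) = (-0.0476, 0.2762).
  (x - mu)^T · [Sigma^{-1} · (x - mu)] = (-2)·(-0.0476) + (3)·(0.2762) = 0.9238.

Step 4 — take square root: d = √(0.9238) ≈ 0.9612.

d(x, mu) = √(0.9238) ≈ 0.9612


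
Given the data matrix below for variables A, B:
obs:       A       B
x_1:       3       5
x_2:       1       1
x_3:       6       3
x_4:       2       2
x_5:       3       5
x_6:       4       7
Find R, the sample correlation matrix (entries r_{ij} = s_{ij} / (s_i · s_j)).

Step 1 — column means:
  mean(A) = (3 + 1 + 6 + 2 + 3 + 4) / 6 = 19/6 = 3.1667
  mean(B) = (5 + 1 + 3 + 2 + 5 + 7) / 6 = 23/6 = 3.8333

Step 2 — sample variances and covariances s[i,j] = (1/(n-1)) · Σ_k (x_{k,i} - mean_i) · (x_{k,j} - mean_j), with n-1 = 5:
  s[A,A] = ((-0.1667)·(-0.1667) + (-2.1667)·(-2.1667) + (2.8333)·(2.8333) + (-1.1667)·(-1.1667) + (-0.1667)·(-0.1667) + (0.8333)·(0.8333)) / 5 = 14.8333/5 = 2.9667
  s[A,B] = ((-0.1667)·(1.1667) + (-2.1667)·(-2.8333) + (2.8333)·(-0.8333) + (-1.1667)·(-1.8333) + (-0.1667)·(1.1667) + (0.8333)·(3.1667)) / 5 = 8.1667/5 = 1.6333
  s[B,B] = ((1.1667)·(1.1667) + (-2.8333)·(-2.8333) + (-0.8333)·(-0.8333) + (-1.8333)·(-1.8333) + (1.1667)·(1.1667) + (3.1667)·(3.1667)) / 5 = 24.8333/5 = 4.9667
  Sample standard deviations s_i = √(s[i,i]):
  s(A) = √(2.9667) = 1.7224
  s(B) = √(4.9667) = 2.2286

Step 3 — r_{ij} = s_{ij} / (s_i · s_j):
  r[A,A] = 1 (diagonal).
  r[A,B] = 1.6333 / (1.7224 · 2.2286) = 1.6333 / 3.8385 = 0.4255
  r[B,B] = 1 (diagonal).

R is symmetric with unit diagonal. Assembling:

R = [[1, 0.4255],
 [0.4255, 1]]


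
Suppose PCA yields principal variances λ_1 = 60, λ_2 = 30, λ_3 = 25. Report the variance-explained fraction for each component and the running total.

Step 1 — total variance = trace(Sigma) = Σ λ_i = 60 + 30 + 25 = 115.

Step 2 — fraction explained by component i = λ_i / Σ λ:
  PC1: 60/115 = 0.5217
  PC2: 30/115 = 0.2609
  PC3: 25/115 = 0.2174

Step 3 — cumulative fraction after k components = (λ_1 + ... + λ_k) / Σ λ:
  k = 1: 60/115 = 0.5217
  k = 2: (60 + 30)/115 = 90/115 = 0.7826
  k = 3: (60 + 30 + 25)/115 = 115/115 = 1

Summary (fraction, with percent):

explained: PC1 0.5217 (52.17%), PC2 0.2609 (26.09%), PC3 0.2174 (21.74%);  cumulative: 0.5217, 0.7826, 1


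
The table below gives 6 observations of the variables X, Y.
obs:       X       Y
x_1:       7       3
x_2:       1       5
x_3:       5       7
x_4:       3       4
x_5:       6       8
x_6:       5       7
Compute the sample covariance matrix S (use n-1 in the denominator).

Step 1 — column means:
  mean(X) = (7 + 1 + 5 + 3 + 6 + 5) / 6 = 27/6 = 4.5
  mean(Y) = (3 + 5 + 7 + 4 + 8 + 7) / 6 = 34/6 = 5.6667

Step 2 — sample covariance S[i,j] = (1/(n-1)) · Σ_k (x_{k,i} - mean_i) · (x_{k,j} - mean_j), with n-1 = 5.
  S[X,X] = ((2.5)·(2.5) + (-3.5)·(-3.5) + (0.5)·(0.5) + (-1.5)·(-1.5) + (1.5)·(1.5) + (0.5)·(0.5)) / 5 = 23.5/5 = 4.7
  S[X,Y] = ((2.5)·(-2.6667) + (-3.5)·(-0.6667) + (0.5)·(1.3333) + (-1.5)·(-1.6667) + (1.5)·(2.3333) + (0.5)·(1.3333)) / 5 = 3/5 = 0.6
  S[Y,Y] = ((-2.6667)·(-2.6667) + (-0.6667)·(-0.6667) + (1.3333)·(1.3333) + (-1.6667)·(-1.6667) + (2.3333)·(2.3333) + (1.3333)·(1.3333)) / 5 = 19.3333/5 = 3.8667

S is symmetric (S[j,i] = S[i,j]). Assembling:

S = [[4.7, 0.6],
 [0.6, 3.8667]]


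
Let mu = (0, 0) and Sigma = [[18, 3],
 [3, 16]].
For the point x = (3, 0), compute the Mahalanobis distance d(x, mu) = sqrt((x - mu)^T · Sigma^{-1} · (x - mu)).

Step 1 — centre the observation: (x - mu) = (3, 0).

Step 2 — invert Sigma. det(Sigma) = 18·16 - (3)² = 279.
  Sigma^{-1} = (1/det) · [[d, -b], [-b, a]] = [[0.0573, -0.0108],
 [-0.0108, 0.0645]].

Step 3 — form the quadratic (x - mu)^T · Sigma^{-1} · (x - mu):
  Sigma^{-1} · (x - mu) = (0.172, -0.0323).
  (x - mu)^T · [Sigma^{-1} · (x - mu)] = (3)·(0.172) + (0)·(-0.0323) = 0.5161.

Step 4 — take square root: d = √(0.5161) ≈ 0.7184.

d(x, mu) = √(0.5161) ≈ 0.7184
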